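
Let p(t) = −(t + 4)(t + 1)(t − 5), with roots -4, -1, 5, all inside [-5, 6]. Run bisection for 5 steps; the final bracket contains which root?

t = 0.5 gives p = 30.375, positive; keep [0.5, 6]
t = 3.25 gives p = 53.921875, positive; keep [3.25, 6]
t = 4.625 gives p = 18.193359, positive; keep [4.625, 6]
t = 5.3125 gives p = -18.3704, negative; keep [4.625, 5.3125]
t = 4.96875 gives p = 1.6729, positive; keep [4.96875, 5.3125]

5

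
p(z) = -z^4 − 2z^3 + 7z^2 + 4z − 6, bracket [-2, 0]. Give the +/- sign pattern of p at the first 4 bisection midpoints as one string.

-++-

p(-1) = -2 < 0, so the root lies in [-2, -1]
p(-1.5) = 5.4375 > 0, so the root lies in [-1.5, -1]
p(-1.25) = 1.402344 > 0, so the root lies in [-1.25, -1]
p(-1.125) = -0.3948 < 0, so the root lies in [-1.25, -1.125]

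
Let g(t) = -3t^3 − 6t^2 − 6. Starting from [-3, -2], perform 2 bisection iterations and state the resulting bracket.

m = -2.5, g(m) = 3.375 (+); new bracket [-2.5, -2]
m = -2.25, g(m) = -2.203125 (−); new bracket [-2.5, -2.25]

[-2.5, -2.25]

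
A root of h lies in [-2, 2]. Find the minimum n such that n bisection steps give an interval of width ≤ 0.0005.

13

Width after n steps is 4/2^n. Need 2^n ≥ 4/0.0005 = 8000.
2^12 = 4096 < 8000 ≤ 2^13 = 8192, so n = 13.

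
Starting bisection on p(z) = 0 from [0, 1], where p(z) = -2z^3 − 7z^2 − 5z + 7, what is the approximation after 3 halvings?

0.625

midpoint 0.5: p = 2.5 > 0 → [0.5, 1]
midpoint 0.75: p = -1.53125 < 0 → [0.5, 0.75]
midpoint 0.625: p = 0.652344 > 0 → [0.625, 0.75]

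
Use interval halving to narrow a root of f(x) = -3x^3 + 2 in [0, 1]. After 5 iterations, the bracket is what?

midpoint 0.5: f = 1.625 > 0 → [0.5, 1]
midpoint 0.75: f = 0.734375 > 0 → [0.75, 1]
midpoint 0.875: f = -0.009766 < 0 → [0.75, 0.875]
midpoint 0.8125: f = 0.3909 > 0 → [0.8125, 0.875]
midpoint 0.84375: f = 0.198 > 0 → [0.84375, 0.875]

[0.84375, 0.875]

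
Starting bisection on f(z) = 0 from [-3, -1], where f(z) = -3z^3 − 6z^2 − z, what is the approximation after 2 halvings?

m = -2, f(m) = 2 (+); new bracket [-2, -1]
m = -1.5, f(m) = -1.875 (−); new bracket [-2, -1.5]

-1.5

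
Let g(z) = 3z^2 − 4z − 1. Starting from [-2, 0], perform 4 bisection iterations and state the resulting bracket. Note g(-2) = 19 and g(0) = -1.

[-0.25, -0.125]

g(-1) = 6 > 0, so the root lies in [-1, 0]
g(-0.5) = 1.75 > 0, so the root lies in [-0.5, 0]
g(-0.25) = 0.1875 > 0, so the root lies in [-0.25, 0]
g(-0.125) = -0.4531 < 0, so the root lies in [-0.25, -0.125]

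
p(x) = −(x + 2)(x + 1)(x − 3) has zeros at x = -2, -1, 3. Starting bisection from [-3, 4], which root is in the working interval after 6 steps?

m = 0.5, p(m) = 9.375 (+); new bracket [0.5, 4]
m = 2.25, p(m) = 10.359375 (+); new bracket [2.25, 4]
m = 3.125, p(m) = -2.642578 (−); new bracket [2.25, 3.125]
m = 2.6875, p(m) = 5.4016 (+); new bracket [2.6875, 3.125]
m = 2.90625, p(m) = 1.7967 (+); new bracket [2.90625, 3.125]
m = 3.015625, p(m) = -0.3147 (−); new bracket [2.90625, 3.015625]

3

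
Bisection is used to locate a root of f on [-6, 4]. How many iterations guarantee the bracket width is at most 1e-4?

17

Width after n steps is 10/2^n. Need 2^n ≥ 10/1e-4 = 100000.
2^16 = 65536 < 100000 ≤ 2^17 = 131072, so n = 17.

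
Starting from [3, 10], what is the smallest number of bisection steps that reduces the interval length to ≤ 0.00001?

Width after n steps is 7/2^n. Need 2^n ≥ 7/0.00001 = 700000.
2^19 = 524288 < 700000 ≤ 2^20 = 1048576, so n = 20.

20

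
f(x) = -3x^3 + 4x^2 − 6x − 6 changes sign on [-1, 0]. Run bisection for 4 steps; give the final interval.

midpoint -0.5: f = -1.625 < 0 → [-1, -0.5]
midpoint -0.75: f = 2.015625 > 0 → [-0.75, -0.5]
midpoint -0.625: f = 0.044922 > 0 → [-0.625, -0.5]
midpoint -0.5625: f = -0.8254 < 0 → [-0.625, -0.5625]

[-0.625, -0.5625]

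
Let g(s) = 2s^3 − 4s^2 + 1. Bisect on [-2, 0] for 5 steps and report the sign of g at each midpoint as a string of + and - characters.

midpoint -1: g = -5 < 0 → [-1, 0]
midpoint -0.5: g = -0.25 < 0 → [-0.5, 0]
midpoint -0.25: g = 0.71875 > 0 → [-0.5, -0.25]
midpoint -0.375: g = 0.332 > 0 → [-0.5, -0.375]
midpoint -0.4375: g = 0.0669 > 0 → [-0.5, -0.4375]

--+++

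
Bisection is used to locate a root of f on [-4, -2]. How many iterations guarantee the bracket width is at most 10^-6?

21

Width after n steps is 2/2^n. Need 2^n ≥ 2/10^-6 = 2000000.
2^20 = 1048576 < 2000000 ≤ 2^21 = 2097152, so n = 21.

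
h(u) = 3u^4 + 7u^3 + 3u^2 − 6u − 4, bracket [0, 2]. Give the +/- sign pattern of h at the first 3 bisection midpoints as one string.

+--

midpoint 1: h = 3 > 0 → [0, 1]
midpoint 0.5: h = -5.1875 < 0 → [0.5, 1]
midpoint 0.75: h = -2.910156 < 0 → [0.75, 1]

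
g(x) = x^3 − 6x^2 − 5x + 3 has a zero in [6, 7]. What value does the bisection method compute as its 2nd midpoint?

6.75

g(6.5) = -8.375 < 0, so the root lies in [6.5, 7]
g(6.75) = 3.421875 > 0, so the root lies in [6.5, 6.75]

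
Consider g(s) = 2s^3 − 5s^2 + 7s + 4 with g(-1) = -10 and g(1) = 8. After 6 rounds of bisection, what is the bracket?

midpoint 0: g = 4 > 0 → [-1, 0]
midpoint -0.5: g = -1 < 0 → [-0.5, 0]
midpoint -0.25: g = 1.90625 > 0 → [-0.5, -0.25]
midpoint -0.375: g = 0.5664 > 0 → [-0.5, -0.375]
midpoint -0.4375: g = -0.187 < 0 → [-0.4375, -0.375]
midpoint -0.40625: g = 0.197 > 0 → [-0.4375, -0.40625]

[-0.4375, -0.40625]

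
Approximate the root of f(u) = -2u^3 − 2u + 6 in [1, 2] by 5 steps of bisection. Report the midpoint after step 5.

1.21875

u = 1.5 gives f = -3.75, negative; keep [1, 1.5]
u = 1.25 gives f = -0.40625, negative; keep [1, 1.25]
u = 1.125 gives f = 0.902344, positive; keep [1.125, 1.25]
u = 1.1875 gives f = 0.2759, positive; keep [1.1875, 1.25]
u = 1.21875 gives f = -0.058, negative; keep [1.1875, 1.21875]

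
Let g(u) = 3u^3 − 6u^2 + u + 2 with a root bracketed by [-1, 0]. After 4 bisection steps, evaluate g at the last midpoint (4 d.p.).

m = -0.5, g(m) = -0.375 (−); new bracket [-0.5, 0]
m = -0.25, g(m) = 1.328125 (+); new bracket [-0.5, -0.25]
m = -0.375, g(m) = 0.623047 (+); new bracket [-0.5, -0.375]
m = -0.4375, g(m) = 0.1628 (+); new bracket [-0.5, -0.4375]

0.1628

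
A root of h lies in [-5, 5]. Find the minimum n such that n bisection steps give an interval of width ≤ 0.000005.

Width after n steps is 10/2^n. Need 2^n ≥ 10/0.000005 = 2000000.
2^20 = 1048576 < 2000000 ≤ 2^21 = 2097152, so n = 21.

21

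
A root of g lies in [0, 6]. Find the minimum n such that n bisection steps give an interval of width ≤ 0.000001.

23

Width after n steps is 6/2^n. Need 2^n ≥ 6/0.000001 = 6000000.
2^22 = 4194304 < 6000000 ≤ 2^23 = 8388608, so n = 23.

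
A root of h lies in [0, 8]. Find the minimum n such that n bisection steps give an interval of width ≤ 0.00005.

Width after n steps is 8/2^n. Need 2^n ≥ 8/0.00005 = 160000.
2^17 = 131072 < 160000 ≤ 2^18 = 262144, so n = 18.

18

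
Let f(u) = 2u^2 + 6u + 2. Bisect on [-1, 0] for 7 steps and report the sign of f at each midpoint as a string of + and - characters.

u = -0.5 gives f = -0.5, negative; keep [-0.5, 0]
u = -0.25 gives f = 0.625, positive; keep [-0.5, -0.25]
u = -0.375 gives f = 0.03125, positive; keep [-0.5, -0.375]
u = -0.4375 gives f = -0.2422, negative; keep [-0.4375, -0.375]
u = -0.40625 gives f = -0.1074, negative; keep [-0.40625, -0.375]
u = -0.390625 gives f = -0.0386, negative; keep [-0.390625, -0.375]
u = -0.3828125 gives f = -0.0038, negative; keep [-0.3828125, -0.375]

-++----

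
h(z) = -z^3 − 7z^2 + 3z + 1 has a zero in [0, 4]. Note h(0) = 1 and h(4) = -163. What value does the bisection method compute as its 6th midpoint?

m = 2, h(m) = -29 (−); new bracket [0, 2]
m = 1, h(m) = -4 (−); new bracket [0, 1]
m = 0.5, h(m) = 0.625 (+); new bracket [0.5, 1]
m = 0.75, h(m) = -1.1094 (−); new bracket [0.5, 0.75]
m = 0.625, h(m) = -0.1035 (−); new bracket [0.5, 0.625]
m = 0.5625, h(m) = 0.2947 (+); new bracket [0.5625, 0.625]

0.5625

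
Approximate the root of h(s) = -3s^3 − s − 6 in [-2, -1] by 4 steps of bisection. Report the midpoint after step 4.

h(-1.5) = 5.625 > 0, so the root lies in [-1.5, -1]
h(-1.25) = 1.109375 > 0, so the root lies in [-1.25, -1]
h(-1.125) = -0.603516 < 0, so the root lies in [-1.25, -1.125]
h(-1.1875) = 0.2112 > 0, so the root lies in [-1.1875, -1.125]

-1.1875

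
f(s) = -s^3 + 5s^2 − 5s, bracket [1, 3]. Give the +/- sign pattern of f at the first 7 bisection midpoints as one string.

++--+++

midpoint 2: f = 2 > 0 → [1, 2]
midpoint 1.5: f = 0.375 > 0 → [1, 1.5]
midpoint 1.25: f = -0.390625 < 0 → [1.25, 1.5]
midpoint 1.375: f = -0.0215 < 0 → [1.375, 1.5]
midpoint 1.4375: f = 0.1741 > 0 → [1.375, 1.4375]
midpoint 1.40625: f = 0.0755 > 0 → [1.375, 1.40625]
midpoint 1.390625: f = 0.0268 > 0 → [1.375, 1.390625]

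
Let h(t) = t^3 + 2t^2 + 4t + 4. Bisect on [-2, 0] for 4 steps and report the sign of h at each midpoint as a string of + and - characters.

+-+-

midpoint -1: h = 1 > 0 → [-2, -1]
midpoint -1.5: h = -0.875 < 0 → [-1.5, -1]
midpoint -1.25: h = 0.171875 > 0 → [-1.5, -1.25]
midpoint -1.375: h = -0.3184 < 0 → [-1.375, -1.25]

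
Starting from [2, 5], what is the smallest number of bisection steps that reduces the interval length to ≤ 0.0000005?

Width after n steps is 3/2^n. Need 2^n ≥ 3/0.0000005 = 6000000.
2^22 = 4194304 < 6000000 ≤ 2^23 = 8388608, so n = 23.

23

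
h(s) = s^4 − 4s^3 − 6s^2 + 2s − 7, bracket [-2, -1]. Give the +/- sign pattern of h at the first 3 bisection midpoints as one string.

-+-

m = -1.5, h(m) = -4.9375 (−); new bracket [-2, -1.5]
m = -1.75, h(m) = 1.941406 (+); new bracket [-1.75, -1.5]
m = -1.625, h(m) = -1.956787 (−); new bracket [-1.75, -1.625]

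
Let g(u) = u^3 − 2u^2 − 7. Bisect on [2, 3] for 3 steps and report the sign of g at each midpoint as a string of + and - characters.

--+

u = 2.5 gives g = -3.875, negative; keep [2.5, 3]
u = 2.75 gives g = -1.328125, negative; keep [2.75, 3]
u = 2.875 gives g = 0.232422, positive; keep [2.75, 2.875]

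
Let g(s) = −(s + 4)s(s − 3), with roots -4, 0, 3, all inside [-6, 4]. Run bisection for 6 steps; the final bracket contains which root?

g(-1) = -12 < 0, so the root lies in [-6, -1]
g(-3.5) = -11.375 < 0, so the root lies in [-6, -3.5]
g(-4.75) = 27.609375 > 0, so the root lies in [-4.75, -3.5]
g(-4.125) = 3.6738 > 0, so the root lies in [-4.125, -3.5]
g(-3.8125) = -4.8699 < 0, so the root lies in [-4.125, -3.8125]
g(-3.96875) = -0.8643 < 0, so the root lies in [-4.125, -3.96875]

-4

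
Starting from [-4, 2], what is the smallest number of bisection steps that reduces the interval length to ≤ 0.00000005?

Width after n steps is 6/2^n. Need 2^n ≥ 6/0.00000005 = 120000000.
2^26 = 67108864 < 120000000 ≤ 2^27 = 134217728, so n = 27.

27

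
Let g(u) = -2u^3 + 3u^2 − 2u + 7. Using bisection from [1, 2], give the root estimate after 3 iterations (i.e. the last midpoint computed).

m = 1.5, g(m) = 4 (+); new bracket [1.5, 2]
m = 1.75, g(m) = 1.96875 (+); new bracket [1.75, 2]
m = 1.875, g(m) = 0.613281 (+); new bracket [1.875, 2]

1.875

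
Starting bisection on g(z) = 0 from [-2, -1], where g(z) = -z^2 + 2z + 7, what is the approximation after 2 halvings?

-1.75

m = -1.5, g(m) = 1.75 (+); new bracket [-2, -1.5]
m = -1.75, g(m) = 0.4375 (+); new bracket [-2, -1.75]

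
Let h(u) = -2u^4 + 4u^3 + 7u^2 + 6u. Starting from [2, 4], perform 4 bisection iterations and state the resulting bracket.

h(3) = 27 > 0, so the root lies in [3, 4]
h(3.5) = -21.875 < 0, so the root lies in [3, 3.5]
h(3.25) = 7.617188 > 0, so the root lies in [3.25, 3.5]
h(3.375) = -5.7349 < 0, so the root lies in [3.25, 3.375]

[3.25, 3.375]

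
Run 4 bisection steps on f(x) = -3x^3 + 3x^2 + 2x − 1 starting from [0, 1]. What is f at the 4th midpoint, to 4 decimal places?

-0.1736

x = 0.5 gives f = 0.375, positive; keep [0, 0.5]
x = 0.25 gives f = -0.359375, negative; keep [0.25, 0.5]
x = 0.375 gives f = 0.013672, positive; keep [0.25, 0.375]
x = 0.3125 gives f = -0.1736, negative; keep [0.3125, 0.375]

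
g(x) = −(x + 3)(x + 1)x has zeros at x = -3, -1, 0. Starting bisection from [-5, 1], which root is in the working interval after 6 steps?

g(-2) = -2 < 0, so the root lies in [-5, -2]
g(-3.5) = 4.375 > 0, so the root lies in [-3.5, -2]
g(-2.75) = -1.203125 < 0, so the root lies in [-3.5, -2.75]
g(-3.125) = 0.8301 > 0, so the root lies in [-3.125, -2.75]
g(-2.9375) = -0.3557 < 0, so the root lies in [-3.125, -2.9375]
g(-3.03125) = 0.1924 > 0, so the root lies in [-3.03125, -2.9375]

-3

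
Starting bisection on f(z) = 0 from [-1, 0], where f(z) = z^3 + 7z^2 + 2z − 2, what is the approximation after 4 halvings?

f(-0.5) = -1.375 < 0, so the root lies in [-1, -0.5]
f(-0.75) = 0.015625 > 0, so the root lies in [-0.75, -0.5]
f(-0.625) = -0.759766 < 0, so the root lies in [-0.75, -0.625]
f(-0.6875) = -0.3914 < 0, so the root lies in [-0.75, -0.6875]

-0.6875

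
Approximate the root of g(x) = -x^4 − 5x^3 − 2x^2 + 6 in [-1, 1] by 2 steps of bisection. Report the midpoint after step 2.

g(0) = 6 > 0, so the root lies in [0, 1]
g(0.5) = 4.8125 > 0, so the root lies in [0.5, 1]

0.5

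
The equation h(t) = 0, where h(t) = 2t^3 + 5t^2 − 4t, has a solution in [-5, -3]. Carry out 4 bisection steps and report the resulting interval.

[-3.25, -3.125]

t = -4 gives h = -32, negative; keep [-4, -3]
t = -3.5 gives h = -10.5, negative; keep [-3.5, -3]
t = -3.25 gives h = -2.84375, negative; keep [-3.25, -3]
t = -3.125 gives h = 0.293, positive; keep [-3.25, -3.125]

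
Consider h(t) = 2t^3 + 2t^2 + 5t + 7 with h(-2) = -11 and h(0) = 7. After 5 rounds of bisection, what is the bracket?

t = -1 gives h = 2, positive; keep [-2, -1]
t = -1.5 gives h = -2.75, negative; keep [-1.5, -1]
t = -1.25 gives h = -0.03125, negative; keep [-1.25, -1]
t = -1.125 gives h = 1.0586, positive; keep [-1.25, -1.125]
t = -1.1875 gives h = 0.5337, positive; keep [-1.25, -1.1875]

[-1.25, -1.1875]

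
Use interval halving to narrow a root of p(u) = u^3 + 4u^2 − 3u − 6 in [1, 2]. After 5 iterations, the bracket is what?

[1.34375, 1.375]

midpoint 1.5: p = 1.875 > 0 → [1, 1.5]
midpoint 1.25: p = -1.546875 < 0 → [1.25, 1.5]
midpoint 1.375: p = 0.037109 > 0 → [1.25, 1.375]
midpoint 1.3125: p = -0.7859 < 0 → [1.3125, 1.375]
midpoint 1.34375: p = -0.3822 < 0 → [1.34375, 1.375]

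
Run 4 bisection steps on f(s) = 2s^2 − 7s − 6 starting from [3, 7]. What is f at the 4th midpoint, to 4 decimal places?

m = 5, f(m) = 9 (+); new bracket [3, 5]
m = 4, f(m) = -2 (−); new bracket [4, 5]
m = 4.5, f(m) = 3 (+); new bracket [4, 4.5]
m = 4.25, f(m) = 0.375 (+); new bracket [4, 4.25]

0.3750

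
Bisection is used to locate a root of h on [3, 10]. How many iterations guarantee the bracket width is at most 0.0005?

14

Width after n steps is 7/2^n. Need 2^n ≥ 7/0.0005 = 14000.
2^13 = 8192 < 14000 ≤ 2^14 = 16384, so n = 14.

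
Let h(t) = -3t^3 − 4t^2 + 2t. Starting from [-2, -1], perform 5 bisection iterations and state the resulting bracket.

[-1.75, -1.71875]

midpoint -1.5: h = -1.875 < 0 → [-2, -1.5]
midpoint -1.75: h = 0.328125 > 0 → [-1.75, -1.5]
midpoint -1.625: h = -0.939453 < 0 → [-1.75, -1.625]
midpoint -1.6875: h = -0.3494 < 0 → [-1.75, -1.6875]
midpoint -1.71875: h = -0.0218 < 0 → [-1.75, -1.71875]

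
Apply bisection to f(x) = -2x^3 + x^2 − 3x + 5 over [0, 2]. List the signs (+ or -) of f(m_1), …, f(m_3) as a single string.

midpoint 1: f = 1 > 0 → [1, 2]
midpoint 1.5: f = -4 < 0 → [1, 1.5]
midpoint 1.25: f = -1.09375 < 0 → [1, 1.25]

+--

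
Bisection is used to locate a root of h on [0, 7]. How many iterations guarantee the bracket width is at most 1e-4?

17

Width after n steps is 7/2^n. Need 2^n ≥ 7/1e-4 = 70000.
2^16 = 65536 < 70000 ≤ 2^17 = 131072, so n = 17.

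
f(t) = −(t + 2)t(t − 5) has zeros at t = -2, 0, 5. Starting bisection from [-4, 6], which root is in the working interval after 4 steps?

5

midpoint 1: f = 12 > 0 → [1, 6]
midpoint 3.5: f = 28.875 > 0 → [3.5, 6]
midpoint 4.75: f = 8.015625 > 0 → [4.75, 6]
midpoint 5.375: f = -14.8652 < 0 → [4.75, 5.375]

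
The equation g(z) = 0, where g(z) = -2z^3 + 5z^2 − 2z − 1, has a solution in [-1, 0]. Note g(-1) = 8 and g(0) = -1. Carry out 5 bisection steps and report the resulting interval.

[-0.28125, -0.25]

m = -0.5, g(m) = 1.5 (+); new bracket [-0.5, 0]
m = -0.25, g(m) = -0.15625 (−); new bracket [-0.5, -0.25]
m = -0.375, g(m) = 0.558594 (+); new bracket [-0.375, -0.25]
m = -0.3125, g(m) = 0.1743 (+); new bracket [-0.3125, -0.25]
m = -0.28125, g(m) = 0.0025 (+); new bracket [-0.28125, -0.25]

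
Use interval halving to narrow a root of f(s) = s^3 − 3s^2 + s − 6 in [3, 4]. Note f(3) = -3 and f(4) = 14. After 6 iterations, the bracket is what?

f(3.5) = 3.625 > 0, so the root lies in [3, 3.5]
f(3.25) = -0.109375 < 0, so the root lies in [3.25, 3.5]
f(3.375) = 1.646484 > 0, so the root lies in [3.25, 3.375]
f(3.3125) = 0.7415 > 0, so the root lies in [3.25, 3.3125]
f(3.28125) = 0.3094 > 0, so the root lies in [3.25, 3.28125]
f(3.265625) = 0.0983 > 0, so the root lies in [3.25, 3.265625]

[3.25, 3.265625]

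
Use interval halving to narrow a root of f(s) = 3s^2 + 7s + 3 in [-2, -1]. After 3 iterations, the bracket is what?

midpoint -1.5: f = -0.75 < 0 → [-2, -1.5]
midpoint -1.75: f = -0.0625 < 0 → [-2, -1.75]
midpoint -1.875: f = 0.421875 > 0 → [-1.875, -1.75]

[-1.875, -1.75]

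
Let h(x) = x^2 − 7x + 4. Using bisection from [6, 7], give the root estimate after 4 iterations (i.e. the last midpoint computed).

x = 6.5 gives h = 0.75, positive; keep [6, 6.5]
x = 6.25 gives h = -0.6875, negative; keep [6.25, 6.5]
x = 6.375 gives h = 0.015625, positive; keep [6.25, 6.375]
x = 6.3125 gives h = -0.3398, negative; keep [6.3125, 6.375]

6.3125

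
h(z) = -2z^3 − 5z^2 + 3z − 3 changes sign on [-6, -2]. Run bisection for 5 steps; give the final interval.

h(-4) = 33 > 0, so the root lies in [-4, -2]
h(-3) = -3 < 0, so the root lies in [-4, -3]
h(-3.5) = 11 > 0, so the root lies in [-3.5, -3]
h(-3.25) = 3.0938 > 0, so the root lies in [-3.25, -3]
h(-3.125) = -0.168 < 0, so the root lies in [-3.25, -3.125]

[-3.25, -3.125]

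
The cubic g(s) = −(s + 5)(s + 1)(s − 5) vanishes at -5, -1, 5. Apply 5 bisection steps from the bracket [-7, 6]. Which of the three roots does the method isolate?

g(-0.5) = 12.375 > 0, so the root lies in [-0.5, 6]
g(2.75) = 65.390625 > 0, so the root lies in [2.75, 6]
g(4.375) = 31.494141 > 0, so the root lies in [4.375, 6]
g(5.1875) = -11.8191 < 0, so the root lies in [4.375, 5.1875]
g(4.78125) = 12.3698 > 0, so the root lies in [4.78125, 5.1875]

5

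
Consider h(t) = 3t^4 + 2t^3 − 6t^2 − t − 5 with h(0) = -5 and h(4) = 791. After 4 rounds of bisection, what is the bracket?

h(2) = 33 > 0, so the root lies in [0, 2]
h(1) = -7 < 0, so the root lies in [1, 2]
h(1.5) = 1.9375 > 0, so the root lies in [1, 1.5]
h(1.25) = -4.3945 < 0, so the root lies in [1.25, 1.5]

[1.25, 1.5]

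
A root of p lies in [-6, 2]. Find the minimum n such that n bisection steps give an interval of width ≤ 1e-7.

27

Width after n steps is 8/2^n. Need 2^n ≥ 8/1e-7 = 80000000.
2^26 = 67108864 < 80000000 ≤ 2^27 = 134217728, so n = 27.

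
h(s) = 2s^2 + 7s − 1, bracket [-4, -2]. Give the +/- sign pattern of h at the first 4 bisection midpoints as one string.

--+-

m = -3, h(m) = -4 (−); new bracket [-4, -3]
m = -3.5, h(m) = -1 (−); new bracket [-4, -3.5]
m = -3.75, h(m) = 0.875 (+); new bracket [-3.75, -3.5]
m = -3.625, h(m) = -0.0938 (−); new bracket [-3.75, -3.625]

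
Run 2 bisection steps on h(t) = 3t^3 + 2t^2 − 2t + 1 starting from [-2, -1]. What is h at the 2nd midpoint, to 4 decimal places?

0.7656

midpoint -1.5: h = -1.625 < 0 → [-1.5, -1]
midpoint -1.25: h = 0.765625 > 0 → [-1.5, -1.25]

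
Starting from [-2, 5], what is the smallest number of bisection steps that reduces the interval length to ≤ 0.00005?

18

Width after n steps is 7/2^n. Need 2^n ≥ 7/0.00005 = 140000.
2^17 = 131072 < 140000 ≤ 2^18 = 262144, so n = 18.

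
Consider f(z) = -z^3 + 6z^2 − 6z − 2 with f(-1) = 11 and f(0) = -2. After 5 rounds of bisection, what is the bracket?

[-0.28125, -0.25]

midpoint -0.5: f = 2.625 > 0 → [-0.5, 0]
midpoint -0.25: f = -0.109375 < 0 → [-0.5, -0.25]
midpoint -0.375: f = 1.146484 > 0 → [-0.375, -0.25]
midpoint -0.3125: f = 0.4915 > 0 → [-0.3125, -0.25]
midpoint -0.28125: f = 0.1844 > 0 → [-0.28125, -0.25]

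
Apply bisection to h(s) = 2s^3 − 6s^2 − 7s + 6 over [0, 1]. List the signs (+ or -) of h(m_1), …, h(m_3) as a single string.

h(0.5) = 1.25 > 0, so the root lies in [0.5, 1]
h(0.75) = -1.78125 < 0, so the root lies in [0.5, 0.75]
h(0.625) = -0.230469 < 0, so the root lies in [0.5, 0.625]

+--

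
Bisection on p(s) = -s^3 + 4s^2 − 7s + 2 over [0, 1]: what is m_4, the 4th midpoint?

0.3125

midpoint 0.5: p = -0.625 < 0 → [0, 0.5]
midpoint 0.25: p = 0.484375 > 0 → [0.25, 0.5]
midpoint 0.375: p = -0.115234 < 0 → [0.25, 0.375]
midpoint 0.3125: p = 0.1726 > 0 → [0.3125, 0.375]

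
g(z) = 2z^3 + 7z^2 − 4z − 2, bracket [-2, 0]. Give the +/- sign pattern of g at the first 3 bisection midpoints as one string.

m = -1, g(m) = 7 (+); new bracket [-1, 0]
m = -0.5, g(m) = 1.5 (+); new bracket [-0.5, 0]
m = -0.25, g(m) = -0.59375 (−); new bracket [-0.5, -0.25]

++-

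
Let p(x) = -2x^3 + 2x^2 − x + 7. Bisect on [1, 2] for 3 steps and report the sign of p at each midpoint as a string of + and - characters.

++-

x = 1.5 gives p = 3.25, positive; keep [1.5, 2]
x = 1.75 gives p = 0.65625, positive; keep [1.75, 2]
x = 1.875 gives p = -1.027344, negative; keep [1.75, 1.875]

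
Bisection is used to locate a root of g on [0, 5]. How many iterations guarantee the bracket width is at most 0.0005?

Width after n steps is 5/2^n. Need 2^n ≥ 5/0.0005 = 10000.
2^13 = 8192 < 10000 ≤ 2^14 = 16384, so n = 14.

14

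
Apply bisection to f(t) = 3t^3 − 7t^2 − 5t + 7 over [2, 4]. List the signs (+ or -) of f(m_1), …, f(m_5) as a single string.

f(3) = 10 > 0, so the root lies in [2, 3]
f(2.5) = -2.375 < 0, so the root lies in [2.5, 3]
f(2.75) = 2.703125 > 0, so the root lies in [2.5, 2.75]
f(2.625) = -0.0957 < 0, so the root lies in [2.625, 2.75]
f(2.6875) = 1.2366 > 0, so the root lies in [2.625, 2.6875]

+-+-+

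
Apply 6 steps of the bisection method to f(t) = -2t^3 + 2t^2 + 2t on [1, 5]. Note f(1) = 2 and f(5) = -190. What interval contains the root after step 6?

[1.5625, 1.625]

f(3) = -30 < 0, so the root lies in [1, 3]
f(2) = -4 < 0, so the root lies in [1, 2]
f(1.5) = 0.75 > 0, so the root lies in [1.5, 2]
f(1.75) = -1.0938 < 0, so the root lies in [1.5, 1.75]
f(1.625) = -0.0508 < 0, so the root lies in [1.5, 1.625]
f(1.5625) = 0.3784 > 0, so the root lies in [1.5625, 1.625]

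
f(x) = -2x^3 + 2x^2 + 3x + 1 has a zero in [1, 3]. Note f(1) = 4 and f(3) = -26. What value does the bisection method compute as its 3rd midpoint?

x = 2 gives f = -1, negative; keep [1, 2]
x = 1.5 gives f = 3.25, positive; keep [1.5, 2]
x = 1.75 gives f = 1.65625, positive; keep [1.75, 2]

1.75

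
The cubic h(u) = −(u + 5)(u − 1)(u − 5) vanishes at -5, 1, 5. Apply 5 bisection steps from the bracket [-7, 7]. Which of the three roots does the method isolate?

-5

h(0) = -25 < 0, so the root lies in [-7, 0]
h(-3.5) = -57.375 < 0, so the root lies in [-7, -3.5]
h(-5.25) = 16.015625 > 0, so the root lies in [-5.25, -3.5]
h(-4.375) = -31.4941 < 0, so the root lies in [-5.25, -4.375]
h(-4.8125) = -10.6941 < 0, so the root lies in [-5.25, -4.8125]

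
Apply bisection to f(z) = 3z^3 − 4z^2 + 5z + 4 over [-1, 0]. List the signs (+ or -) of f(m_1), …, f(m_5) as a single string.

z = -0.5 gives f = 0.125, positive; keep [-1, -0.5]
z = -0.75 gives f = -3.265625, negative; keep [-0.75, -0.5]
z = -0.625 gives f = -1.419922, negative; keep [-0.625, -0.5]
z = -0.5625 gives f = -0.6121, negative; keep [-0.5625, -0.5]
z = -0.53125 gives f = -0.235, negative; keep [-0.53125, -0.5]

+----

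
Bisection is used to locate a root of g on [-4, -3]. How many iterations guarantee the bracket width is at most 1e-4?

Width after n steps is 1/2^n. Need 2^n ≥ 1/1e-4 = 10000.
2^13 = 8192 < 10000 ≤ 2^14 = 16384, so n = 14.

14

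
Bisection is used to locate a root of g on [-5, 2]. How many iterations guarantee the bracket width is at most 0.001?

13

Width after n steps is 7/2^n. Need 2^n ≥ 7/0.001 = 7000.
2^12 = 4096 < 7000 ≤ 2^13 = 8192, so n = 13.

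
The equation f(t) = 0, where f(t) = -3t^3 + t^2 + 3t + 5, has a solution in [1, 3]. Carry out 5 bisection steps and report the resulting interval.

t = 2 gives f = -9, negative; keep [1, 2]
t = 1.5 gives f = 1.625, positive; keep [1.5, 2]
t = 1.75 gives f = -2.765625, negative; keep [1.5, 1.75]
t = 1.625 gives f = -0.3574, negative; keep [1.5, 1.625]
t = 1.5625 gives f = 0.6848, positive; keep [1.5625, 1.625]

[1.5625, 1.625]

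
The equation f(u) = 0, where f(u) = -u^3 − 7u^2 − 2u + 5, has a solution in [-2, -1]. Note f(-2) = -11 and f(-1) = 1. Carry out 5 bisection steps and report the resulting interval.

[-1.125, -1.09375]

m = -1.5, f(m) = -4.375 (−); new bracket [-1.5, -1]
m = -1.25, f(m) = -1.484375 (−); new bracket [-1.25, -1]
m = -1.125, f(m) = -0.185547 (−); new bracket [-1.125, -1]
m = -1.0625, f(m) = 0.4221 (+); new bracket [-1.125, -1.0625]
m = -1.09375, f(m) = 0.1219 (+); new bracket [-1.125, -1.09375]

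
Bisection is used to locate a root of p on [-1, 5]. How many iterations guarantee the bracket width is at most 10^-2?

Width after n steps is 6/2^n. Need 2^n ≥ 6/10^-2 = 600.
2^9 = 512 < 600 ≤ 2^10 = 1024, so n = 10.

10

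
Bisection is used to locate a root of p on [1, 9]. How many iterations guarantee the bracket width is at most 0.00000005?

Width after n steps is 8/2^n. Need 2^n ≥ 8/0.00000005 = 160000000.
2^27 = 134217728 < 160000000 ≤ 2^28 = 268435456, so n = 28.

28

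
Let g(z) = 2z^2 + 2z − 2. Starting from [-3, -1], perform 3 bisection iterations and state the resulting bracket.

[-1.75, -1.5]

z = -2 gives g = 2, positive; keep [-2, -1]
z = -1.5 gives g = -0.5, negative; keep [-2, -1.5]
z = -1.75 gives g = 0.625, positive; keep [-1.75, -1.5]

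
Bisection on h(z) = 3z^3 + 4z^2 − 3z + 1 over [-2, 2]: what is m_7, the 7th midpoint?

m = 0, h(m) = 1 (+); new bracket [-2, 0]
m = -1, h(m) = 5 (+); new bracket [-2, -1]
m = -1.5, h(m) = 4.375 (+); new bracket [-2, -1.5]
m = -1.75, h(m) = 2.4219 (+); new bracket [-2, -1.75]
m = -1.875, h(m) = 0.9121 (+); new bracket [-2, -1.875]
m = -1.9375, h(m) = 0.0085 (+); new bracket [-2, -1.9375]
m = -1.96875, h(m) = -0.4823 (−); new bracket [-1.96875, -1.9375]

-1.96875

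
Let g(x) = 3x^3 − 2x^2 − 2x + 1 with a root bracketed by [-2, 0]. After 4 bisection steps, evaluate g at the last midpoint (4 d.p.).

-0.7910

midpoint -1: g = -2 < 0 → [-1, 0]
midpoint -0.5: g = 1.125 > 0 → [-1, -0.5]
midpoint -0.75: g = 0.109375 > 0 → [-1, -0.75]
midpoint -0.875: g = -0.791 < 0 → [-0.875, -0.75]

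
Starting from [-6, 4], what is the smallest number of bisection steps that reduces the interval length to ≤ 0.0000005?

Width after n steps is 10/2^n. Need 2^n ≥ 10/0.0000005 = 20000000.
2^24 = 16777216 < 20000000 ≤ 2^25 = 33554432, so n = 25.

25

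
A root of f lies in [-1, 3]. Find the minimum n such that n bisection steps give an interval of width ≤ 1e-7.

Width after n steps is 4/2^n. Need 2^n ≥ 4/1e-7 = 40000000.
2^25 = 33554432 < 40000000 ≤ 2^26 = 67108864, so n = 26.

26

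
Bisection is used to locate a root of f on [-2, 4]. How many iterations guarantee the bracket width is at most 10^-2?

Width after n steps is 6/2^n. Need 2^n ≥ 6/10^-2 = 600.
2^9 = 512 < 600 ≤ 2^10 = 1024, so n = 10.

10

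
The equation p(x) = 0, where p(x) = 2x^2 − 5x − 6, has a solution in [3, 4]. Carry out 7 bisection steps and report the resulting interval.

[3.3828125, 3.390625]

p(3.5) = 1 > 0, so the root lies in [3, 3.5]
p(3.25) = -1.125 < 0, so the root lies in [3.25, 3.5]
p(3.375) = -0.09375 < 0, so the root lies in [3.375, 3.5]
p(3.4375) = 0.4453 > 0, so the root lies in [3.375, 3.4375]
p(3.40625) = 0.1738 > 0, so the root lies in [3.375, 3.40625]
p(3.390625) = 0.0396 > 0, so the root lies in [3.375, 3.390625]
p(3.3828125) = -0.0272 < 0, so the root lies in [3.3828125, 3.390625]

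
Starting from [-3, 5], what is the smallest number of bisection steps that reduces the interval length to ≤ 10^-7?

Width after n steps is 8/2^n. Need 2^n ≥ 8/10^-7 = 80000000.
2^26 = 67108864 < 80000000 ≤ 2^27 = 134217728, so n = 27.

27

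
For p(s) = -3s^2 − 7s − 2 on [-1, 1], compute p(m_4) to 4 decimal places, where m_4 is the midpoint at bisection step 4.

0.2031

m = 0, p(m) = -2 (−); new bracket [-1, 0]
m = -0.5, p(m) = 0.75 (+); new bracket [-0.5, 0]
m = -0.25, p(m) = -0.4375 (−); new bracket [-0.5, -0.25]
m = -0.375, p(m) = 0.2031 (+); new bracket [-0.375, -0.25]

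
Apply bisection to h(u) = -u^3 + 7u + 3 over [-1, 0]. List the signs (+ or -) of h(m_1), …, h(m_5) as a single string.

-+++-

h(-0.5) = -0.375 < 0, so the root lies in [-0.5, 0]
h(-0.25) = 1.265625 > 0, so the root lies in [-0.5, -0.25]
h(-0.375) = 0.427734 > 0, so the root lies in [-0.5, -0.375]
h(-0.4375) = 0.0212 > 0, so the root lies in [-0.5, -0.4375]
h(-0.46875) = -0.1783 < 0, so the root lies in [-0.46875, -0.4375]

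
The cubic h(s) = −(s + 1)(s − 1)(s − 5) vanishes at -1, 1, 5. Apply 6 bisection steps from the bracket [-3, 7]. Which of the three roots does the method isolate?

h(2) = 9 > 0, so the root lies in [2, 7]
h(4.5) = 9.625 > 0, so the root lies in [4.5, 7]
h(5.75) = -24.046875 < 0, so the root lies in [4.5, 5.75]
h(5.125) = -3.1582 < 0, so the root lies in [4.5, 5.125]
h(4.8125) = 4.155 > 0, so the root lies in [4.8125, 5.125]
h(4.96875) = 0.7403 > 0, so the root lies in [4.96875, 5.125]

5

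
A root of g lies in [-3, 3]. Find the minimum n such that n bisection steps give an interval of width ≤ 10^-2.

Width after n steps is 6/2^n. Need 2^n ≥ 6/10^-2 = 600.
2^9 = 512 < 600 ≤ 2^10 = 1024, so n = 10.

10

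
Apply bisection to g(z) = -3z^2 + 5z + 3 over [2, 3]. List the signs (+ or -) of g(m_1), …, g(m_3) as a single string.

g(2.5) = -3.25 < 0, so the root lies in [2, 2.5]
g(2.25) = -0.9375 < 0, so the root lies in [2, 2.25]
g(2.125) = 0.078125 > 0, so the root lies in [2.125, 2.25]

--+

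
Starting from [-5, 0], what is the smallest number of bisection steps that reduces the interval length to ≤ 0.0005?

Width after n steps is 5/2^n. Need 2^n ≥ 5/0.0005 = 10000.
2^13 = 8192 < 10000 ≤ 2^14 = 16384, so n = 14.

14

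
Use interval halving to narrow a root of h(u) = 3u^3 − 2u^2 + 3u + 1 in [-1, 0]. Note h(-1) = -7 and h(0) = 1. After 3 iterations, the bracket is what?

[-0.375, -0.25]

u = -0.5 gives h = -1.375, negative; keep [-0.5, 0]
u = -0.25 gives h = 0.078125, positive; keep [-0.5, -0.25]
u = -0.375 gives h = -0.564453, negative; keep [-0.375, -0.25]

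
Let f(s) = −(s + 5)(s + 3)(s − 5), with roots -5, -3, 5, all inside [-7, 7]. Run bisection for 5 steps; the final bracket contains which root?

s = 0 gives f = 75, positive; keep [0, 7]
s = 3.5 gives f = 82.875, positive; keep [3.5, 7]
s = 5.25 gives f = -21.140625, negative; keep [3.5, 5.25]
s = 4.375 gives f = 43.2129, positive; keep [4.375, 5.25]
s = 4.8125 gives f = 14.3738, positive; keep [4.8125, 5.25]

5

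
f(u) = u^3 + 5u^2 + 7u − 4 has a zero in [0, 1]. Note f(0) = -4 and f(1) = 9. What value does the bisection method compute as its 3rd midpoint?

0.375

midpoint 0.5: f = 0.875 > 0 → [0, 0.5]
midpoint 0.25: f = -1.921875 < 0 → [0.25, 0.5]
midpoint 0.375: f = -0.619141 < 0 → [0.375, 0.5]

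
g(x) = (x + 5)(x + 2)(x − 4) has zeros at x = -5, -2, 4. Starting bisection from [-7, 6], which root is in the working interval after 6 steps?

4

m = -0.5, g(m) = -30.375 (−); new bracket [-0.5, 6]
m = 2.75, g(m) = -46.015625 (−); new bracket [2.75, 6]
m = 4.375, g(m) = 22.412109 (+); new bracket [2.75, 4.375]
m = 3.5625, g(m) = -20.8376 (−); new bracket [3.5625, 4.375]
m = 3.96875, g(m) = -1.6729 (−); new bracket [3.96875, 4.375]
m = 4.171875, g(m) = 9.7294 (+); new bracket [3.96875, 4.171875]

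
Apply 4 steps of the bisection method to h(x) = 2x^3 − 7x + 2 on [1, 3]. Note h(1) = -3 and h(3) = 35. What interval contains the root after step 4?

[1.625, 1.75]

h(2) = 4 > 0, so the root lies in [1, 2]
h(1.5) = -1.75 < 0, so the root lies in [1.5, 2]
h(1.75) = 0.46875 > 0, so the root lies in [1.5, 1.75]
h(1.625) = -0.793 < 0, so the root lies in [1.625, 1.75]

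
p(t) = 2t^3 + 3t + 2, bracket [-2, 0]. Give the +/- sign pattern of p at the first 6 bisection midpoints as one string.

-+---+

p(-1) = -3 < 0, so the root lies in [-1, 0]
p(-0.5) = 0.25 > 0, so the root lies in [-1, -0.5]
p(-0.75) = -1.09375 < 0, so the root lies in [-0.75, -0.5]
p(-0.625) = -0.3633 < 0, so the root lies in [-0.625, -0.5]
p(-0.5625) = -0.0435 < 0, so the root lies in [-0.5625, -0.5]
p(-0.53125) = 0.1064 > 0, so the root lies in [-0.5625, -0.53125]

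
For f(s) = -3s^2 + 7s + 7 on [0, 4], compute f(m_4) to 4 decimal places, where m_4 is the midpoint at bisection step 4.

m = 2, f(m) = 9 (+); new bracket [2, 4]
m = 3, f(m) = 1 (+); new bracket [3, 4]
m = 3.5, f(m) = -5.25 (−); new bracket [3, 3.5]
m = 3.25, f(m) = -1.9375 (−); new bracket [3, 3.25]

-1.9375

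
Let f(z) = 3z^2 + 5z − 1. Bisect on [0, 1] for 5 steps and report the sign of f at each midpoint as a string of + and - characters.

++-+-

z = 0.5 gives f = 2.25, positive; keep [0, 0.5]
z = 0.25 gives f = 0.4375, positive; keep [0, 0.25]
z = 0.125 gives f = -0.328125, negative; keep [0.125, 0.25]
z = 0.1875 gives f = 0.043, positive; keep [0.125, 0.1875]
z = 0.15625 gives f = -0.1455, negative; keep [0.15625, 0.1875]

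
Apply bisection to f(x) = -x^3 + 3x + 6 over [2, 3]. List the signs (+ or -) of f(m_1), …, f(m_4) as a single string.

-+-+

x = 2.5 gives f = -2.125, negative; keep [2, 2.5]
x = 2.25 gives f = 1.359375, positive; keep [2.25, 2.5]
x = 2.375 gives f = -0.271484, negative; keep [2.25, 2.375]
x = 2.3125 gives f = 0.571, positive; keep [2.3125, 2.375]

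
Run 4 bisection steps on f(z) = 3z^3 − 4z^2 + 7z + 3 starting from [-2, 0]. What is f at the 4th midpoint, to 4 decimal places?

f(-1) = -11 < 0, so the root lies in [-1, 0]
f(-0.5) = -1.875 < 0, so the root lies in [-0.5, 0]
f(-0.25) = 0.953125 > 0, so the root lies in [-0.5, -0.25]
f(-0.375) = -0.3457 < 0, so the root lies in [-0.375, -0.25]

-0.3457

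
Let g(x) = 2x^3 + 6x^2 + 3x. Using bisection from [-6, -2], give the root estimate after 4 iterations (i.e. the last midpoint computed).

-2.25

g(-4) = -44 < 0, so the root lies in [-4, -2]
g(-3) = -9 < 0, so the root lies in [-3, -2]
g(-2.5) = -1.25 < 0, so the root lies in [-2.5, -2]
g(-2.25) = 0.8438 > 0, so the root lies in [-2.5, -2.25]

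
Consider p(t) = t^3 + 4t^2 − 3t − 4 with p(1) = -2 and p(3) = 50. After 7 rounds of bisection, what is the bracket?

[1.203125, 1.21875]

p(2) = 14 > 0, so the root lies in [1, 2]
p(1.5) = 3.875 > 0, so the root lies in [1, 1.5]
p(1.25) = 0.453125 > 0, so the root lies in [1, 1.25]
p(1.125) = -0.8887 < 0, so the root lies in [1.125, 1.25]
p(1.1875) = -0.2473 < 0, so the root lies in [1.1875, 1.25]
p(1.21875) = 0.0954 > 0, so the root lies in [1.1875, 1.21875]
p(1.203125) = -0.0778 < 0, so the root lies in [1.203125, 1.21875]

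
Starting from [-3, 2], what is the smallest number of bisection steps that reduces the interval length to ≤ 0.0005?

Width after n steps is 5/2^n. Need 2^n ≥ 5/0.0005 = 10000.
2^13 = 8192 < 10000 ≤ 2^14 = 16384, so n = 14.

14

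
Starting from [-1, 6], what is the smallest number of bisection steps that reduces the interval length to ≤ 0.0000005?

Width after n steps is 7/2^n. Need 2^n ≥ 7/0.0000005 = 14000000.
2^23 = 8388608 < 14000000 ≤ 2^24 = 16777216, so n = 24.

24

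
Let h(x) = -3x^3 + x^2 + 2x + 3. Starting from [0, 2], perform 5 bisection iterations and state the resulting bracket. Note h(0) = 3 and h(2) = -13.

[1.3125, 1.375]

midpoint 1: h = 3 > 0 → [1, 2]
midpoint 1.5: h = -1.875 < 0 → [1, 1.5]
midpoint 1.25: h = 1.203125 > 0 → [1.25, 1.5]
midpoint 1.375: h = -0.1582 < 0 → [1.25, 1.375]
midpoint 1.3125: h = 0.5647 > 0 → [1.3125, 1.375]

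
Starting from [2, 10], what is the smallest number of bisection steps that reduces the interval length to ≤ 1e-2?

Width after n steps is 8/2^n. Need 2^n ≥ 8/1e-2 = 800.
2^9 = 512 < 800 ≤ 2^10 = 1024, so n = 10.

10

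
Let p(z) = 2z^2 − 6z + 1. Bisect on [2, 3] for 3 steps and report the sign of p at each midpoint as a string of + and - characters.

midpoint 2.5: p = -1.5 < 0 → [2.5, 3]
midpoint 2.75: p = -0.375 < 0 → [2.75, 3]
midpoint 2.875: p = 0.28125 > 0 → [2.75, 2.875]

--+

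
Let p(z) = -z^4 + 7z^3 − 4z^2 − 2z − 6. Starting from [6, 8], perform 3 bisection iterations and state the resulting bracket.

[6.25, 6.5]

midpoint 7: p = -216 < 0 → [6, 7]
midpoint 6.5: p = -50.6875 < 0 → [6, 6.5]
midpoint 6.25: p = 8.355469 > 0 → [6.25, 6.5]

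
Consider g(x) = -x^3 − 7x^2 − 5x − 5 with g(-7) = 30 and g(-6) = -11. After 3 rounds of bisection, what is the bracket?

m = -6.5, g(m) = 6.375 (+); new bracket [-6.5, -6]
m = -6.25, g(m) = -3.046875 (−); new bracket [-6.5, -6.25]
m = -6.375, g(m) = 1.474609 (+); new bracket [-6.375, -6.25]

[-6.375, -6.25]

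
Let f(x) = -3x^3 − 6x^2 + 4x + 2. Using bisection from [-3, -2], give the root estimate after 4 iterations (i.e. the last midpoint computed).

midpoint -2.5: f = 1.375 > 0 → [-2.5, -2]
midpoint -2.25: f = -3.203125 < 0 → [-2.5, -2.25]
midpoint -2.375: f = -1.154297 < 0 → [-2.5, -2.375]
midpoint -2.4375: f = 0.0481 > 0 → [-2.4375, -2.375]

-2.4375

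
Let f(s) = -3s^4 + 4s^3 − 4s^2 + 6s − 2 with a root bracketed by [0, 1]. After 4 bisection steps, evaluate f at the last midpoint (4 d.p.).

s = 0.5 gives f = 0.3125, positive; keep [0, 0.5]
s = 0.25 gives f = -0.699219, negative; keep [0.25, 0.5]
s = 0.375 gives f = -0.160889, negative; keep [0.375, 0.5]
s = 0.4375 gives f = 0.0844, positive; keep [0.375, 0.4375]

0.0844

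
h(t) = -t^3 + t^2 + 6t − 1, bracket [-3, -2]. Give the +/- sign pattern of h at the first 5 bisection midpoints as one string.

+++--

h(-2.5) = 5.875 > 0, so the root lies in [-2.5, -2]
h(-2.25) = 1.953125 > 0, so the root lies in [-2.25, -2]
h(-2.125) = 0.361328 > 0, so the root lies in [-2.125, -2]
h(-2.0625) = -0.3474 < 0, so the root lies in [-2.125, -2.0625]
h(-2.09375) = -0.0002 < 0, so the root lies in [-2.125, -2.09375]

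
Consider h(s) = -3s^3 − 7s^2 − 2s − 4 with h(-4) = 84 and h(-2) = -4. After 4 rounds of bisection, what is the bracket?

s = -3 gives h = 20, positive; keep [-3, -2]
s = -2.5 gives h = 4.125, positive; keep [-2.5, -2]
s = -2.25 gives h = -0.765625, negative; keep [-2.5, -2.25]
s = -2.375 gives h = 1.4551, positive; keep [-2.375, -2.25]

[-2.375, -2.25]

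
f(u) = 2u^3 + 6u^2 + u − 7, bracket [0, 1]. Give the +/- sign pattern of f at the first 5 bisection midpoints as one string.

m = 0.5, f(m) = -4.75 (−); new bracket [0.5, 1]
m = 0.75, f(m) = -2.03125 (−); new bracket [0.75, 1]
m = 0.875, f(m) = -0.191406 (−); new bracket [0.875, 1]
m = 0.9375, f(m) = 0.8589 (+); new bracket [0.875, 0.9375]
m = 0.90625, f(m) = 0.3226 (+); new bracket [0.875, 0.90625]

---++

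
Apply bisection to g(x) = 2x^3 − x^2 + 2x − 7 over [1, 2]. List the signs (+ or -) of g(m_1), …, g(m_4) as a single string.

+---

midpoint 1.5: g = 0.5 > 0 → [1, 1.5]
midpoint 1.25: g = -2.15625 < 0 → [1.25, 1.5]
midpoint 1.375: g = -0.941406 < 0 → [1.375, 1.5]
midpoint 1.4375: g = -0.2505 < 0 → [1.4375, 1.5]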